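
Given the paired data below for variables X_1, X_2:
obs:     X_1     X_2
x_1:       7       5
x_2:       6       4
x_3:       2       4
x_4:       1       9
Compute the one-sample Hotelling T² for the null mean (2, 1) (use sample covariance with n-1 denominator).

Step 1 — sample mean vector:
  mean(X_1) = (7 + 6 + 2 + 1) / 4 = 16/4 = 4
  mean(X_2) = (5 + 4 + 4 + 9) / 4 = 22/4 = 5.5
  x̄ = (4, 5.5),  deviation x̄ - mu_0 = (4, 5.5) - (2, 1) = (2, 4.5).

Step 2 — sample covariance matrix, S[i,j] = (1/(n-1)) · Σ_k (x_{k,i} - mean_i) · (x_{k,j} - mean_j), divisor n-1 = 3:
  S[X_1,X_1] = ((3)·(3) + (2)·(2) + (-2)·(-2) + (-3)·(-3)) / 3 = 26/3 = 8.6667
  S[X_1,X_2] = ((3)·(-0.5) + (2)·(-1.5) + (-2)·(-1.5) + (-3)·(3.5)) / 3 = -12/3 = -4
  S[X_2,X_2] = ((-0.5)·(-0.5) + (-1.5)·(-1.5) + (-1.5)·(-1.5) + (3.5)·(3.5)) / 3 = 17/3 = 5.6667
  S = [[8.6667, -4],
 [-4, 5.6667]].

Step 3 — invert S. det(S) = 8.6667·5.6667 - (-4)² = 33.1111.
  S^{-1} = (1/det) · [[d, -b], [-b, a]] = [[0.1711, 0.1208],
 [0.1208, 0.2617]].

Step 4 — quadratic form (x̄ - mu_0)^T · S^{-1} · (x̄ - mu_0):
  S^{-1} · (x̄ - mu_0) = (0.8859, 1.4195),
  (x̄ - mu_0)^T · [...] = (2)·(0.8859) + (4.5)·(1.4195) = 8.1594.

Step 5 — scale by n: T² = 4 · 8.1594 = 32.6376.

T² ≈ 32.6376


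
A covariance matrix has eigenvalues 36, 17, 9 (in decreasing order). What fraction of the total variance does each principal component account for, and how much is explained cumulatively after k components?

Step 1 — total variance = trace(Sigma) = Σ λ_i = 36 + 17 + 9 = 62.

Step 2 — fraction explained by component i = λ_i / Σ λ:
  PC1: 36/62 = 0.5806
  PC2: 17/62 = 0.2742
  PC3: 9/62 = 0.1452

Step 3 — cumulative fraction after k components = (λ_1 + ... + λ_k) / Σ λ:
  k = 1: 36/62 = 0.5806
  k = 2: (36 + 17)/62 = 53/62 = 0.8548
  k = 3: (36 + 17 + 9)/62 = 62/62 = 1

Summary (fraction, with percent):

explained: PC1 0.5806 (58.06%), PC2 0.2742 (27.42%), PC3 0.1452 (14.52%);  cumulative: 0.5806, 0.8548, 1


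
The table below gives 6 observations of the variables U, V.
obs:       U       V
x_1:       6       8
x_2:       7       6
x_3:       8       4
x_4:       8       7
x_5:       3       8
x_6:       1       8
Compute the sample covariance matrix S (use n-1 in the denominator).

Step 1 — column means:
  mean(U) = (6 + 7 + 8 + 8 + 3 + 1) / 6 = 33/6 = 5.5
  mean(V) = (8 + 6 + 4 + 7 + 8 + 8) / 6 = 41/6 = 6.8333

Step 2 — sample covariance S[i,j] = (1/(n-1)) · Σ_k (x_{k,i} - mean_i) · (x_{k,j} - mean_j), with n-1 = 5.
  S[U,U] = ((0.5)·(0.5) + (1.5)·(1.5) + (2.5)·(2.5) + (2.5)·(2.5) + (-2.5)·(-2.5) + (-4.5)·(-4.5)) / 5 = 41.5/5 = 8.3
  S[U,V] = ((0.5)·(1.1667) + (1.5)·(-0.8333) + (2.5)·(-2.8333) + (2.5)·(0.1667) + (-2.5)·(1.1667) + (-4.5)·(1.1667)) / 5 = -15.5/5 = -3.1
  S[V,V] = ((1.1667)·(1.1667) + (-0.8333)·(-0.8333) + (-2.8333)·(-2.8333) + (0.1667)·(0.1667) + (1.1667)·(1.1667) + (1.1667)·(1.1667)) / 5 = 12.8333/5 = 2.5667

S is symmetric (S[j,i] = S[i,j]). Assembling:

S = [[8.3, -3.1],
 [-3.1, 2.5667]]


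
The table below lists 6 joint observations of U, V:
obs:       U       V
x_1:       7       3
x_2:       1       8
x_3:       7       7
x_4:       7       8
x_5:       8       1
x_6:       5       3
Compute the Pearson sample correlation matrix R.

Step 1 — column means:
  mean(U) = (7 + 1 + 7 + 7 + 8 + 5) / 6 = 35/6 = 5.8333
  mean(V) = (3 + 8 + 7 + 8 + 1 + 3) / 6 = 30/6 = 5

Step 2 — sample variances and covariances s[i,j] = (1/(n-1)) · Σ_k (x_{k,i} - mean_i) · (x_{k,j} - mean_j), with n-1 = 5:
  s[U,U] = ((1.1667)·(1.1667) + (-4.8333)·(-4.8333) + (1.1667)·(1.1667) + (1.1667)·(1.1667) + (2.1667)·(2.1667) + (-0.8333)·(-0.8333)) / 5 = 32.8333/5 = 6.5667
  s[U,V] = ((1.1667)·(-2) + (-4.8333)·(3) + (1.1667)·(2) + (1.1667)·(3) + (2.1667)·(-4) + (-0.8333)·(-2)) / 5 = -18/5 = -3.6
  s[V,V] = ((-2)·(-2) + (3)·(3) + (2)·(2) + (3)·(3) + (-4)·(-4) + (-2)·(-2)) / 5 = 46/5 = 9.2
  Sample standard deviations s_i = √(s[i,i]):
  s(U) = √(6.5667) = 2.5626
  s(V) = √(9.2) = 3.0332

Step 3 — r_{ij} = s_{ij} / (s_i · s_j):
  r[U,U] = 1 (diagonal).
  r[U,V] = -3.6 / (2.5626 · 3.0332) = -3.6 / 7.7726 = -0.4632
  r[V,V] = 1 (diagonal).

R is symmetric with unit diagonal. Assembling:

R = [[1, -0.4632],
 [-0.4632, 1]]


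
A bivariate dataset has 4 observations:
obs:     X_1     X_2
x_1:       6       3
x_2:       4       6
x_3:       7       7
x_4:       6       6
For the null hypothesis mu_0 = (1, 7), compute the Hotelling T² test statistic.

Step 1 — sample mean vector:
  mean(X_1) = (6 + 4 + 7 + 6) / 4 = 23/4 = 5.75
  mean(X_2) = (3 + 6 + 7 + 6) / 4 = 22/4 = 5.5
  x̄ = (5.75, 5.5),  deviation x̄ - mu_0 = (5.75, 5.5) - (1, 7) = (4.75, -1.5).

Step 2 — sample covariance matrix, S[i,j] = (1/(n-1)) · Σ_k (x_{k,i} - mean_i) · (x_{k,j} - mean_j), divisor n-1 = 3:
  S[X_1,X_1] = ((0.25)·(0.25) + (-1.75)·(-1.75) + (1.25)·(1.25) + (0.25)·(0.25)) / 3 = 4.75/3 = 1.5833
  S[X_1,X_2] = ((0.25)·(-2.5) + (-1.75)·(0.5) + (1.25)·(1.5) + (0.25)·(0.5)) / 3 = 0.5/3 = 0.1667
  S[X_2,X_2] = ((-2.5)·(-2.5) + (0.5)·(0.5) + (1.5)·(1.5) + (0.5)·(0.5)) / 3 = 9/3 = 3
  S = [[1.5833, 0.1667],
 [0.1667, 3]].

Step 3 — invert S. det(S) = 1.5833·3 - (0.1667)² = 4.7222.
  S^{-1} = (1/det) · [[d, -b], [-b, a]] = [[0.6353, -0.0353],
 [-0.0353, 0.3353]].

Step 4 — quadratic form (x̄ - mu_0)^T · S^{-1} · (x̄ - mu_0):
  S^{-1} · (x̄ - mu_0) = (3.0706, -0.6706),
  (x̄ - mu_0)^T · [...] = (4.75)·(3.0706) + (-1.5)·(-0.6706) = 15.5912.

Step 5 — scale by n: T² = 4 · 15.5912 = 62.3647.

T² ≈ 62.3647


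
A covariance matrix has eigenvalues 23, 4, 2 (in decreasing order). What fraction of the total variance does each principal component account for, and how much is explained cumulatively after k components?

Step 1 — total variance = trace(Sigma) = Σ λ_i = 23 + 4 + 2 = 29.

Step 2 — fraction explained by component i = λ_i / Σ λ:
  PC1: 23/29 = 0.7931
  PC2: 4/29 = 0.1379
  PC3: 2/29 = 0.069

Step 3 — cumulative fraction after k components = (λ_1 + ... + λ_k) / Σ λ:
  k = 1: 23/29 = 0.7931
  k = 2: (23 + 4)/29 = 27/29 = 0.931
  k = 3: (23 + 4 + 2)/29 = 29/29 = 1

Summary (fraction, with percent):

explained: PC1 0.7931 (79.31%), PC2 0.1379 (13.79%), PC3 0.069 (6.9%);  cumulative: 0.7931, 0.931, 1


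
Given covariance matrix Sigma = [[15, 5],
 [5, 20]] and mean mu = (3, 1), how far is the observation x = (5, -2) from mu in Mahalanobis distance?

Step 1 — centre the observation: (x - mu) = (2, -3).

Step 2 — invert Sigma. det(Sigma) = 15·20 - (5)² = 275.
  Sigma^{-1} = (1/det) · [[d, -b], [-b, a]] = [[0.0727, -0.0182],
 [-0.0182, 0.0545]].

Step 3 — form the quadratic (x - mu)^T · Sigma^{-1} · (x - mu):
  Sigma^{-1} · (x - mu) = (0.2, -0.2).
  (x - mu)^T · [Sigma^{-1} · (x - mu)] = (2)·(0.2) + (-3)·(-0.2) = 1.

Step 4 — take square root: d = √(1) ≈ 1.

d(x, mu) = √(1) ≈ 1


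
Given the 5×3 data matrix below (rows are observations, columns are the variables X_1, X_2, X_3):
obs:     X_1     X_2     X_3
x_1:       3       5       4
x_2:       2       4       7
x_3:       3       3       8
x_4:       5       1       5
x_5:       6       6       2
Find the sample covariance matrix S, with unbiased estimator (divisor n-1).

Step 1 — column means:
  mean(X_1) = (3 + 2 + 3 + 5 + 6) / 5 = 19/5 = 3.8
  mean(X_2) = (5 + 4 + 3 + 1 + 6) / 5 = 19/5 = 3.8
  mean(X_3) = (4 + 7 + 8 + 5 + 2) / 5 = 26/5 = 5.2

Step 2 — sample covariance S[i,j] = (1/(n-1)) · Σ_k (x_{k,i} - mean_i) · (x_{k,j} - mean_j), with n-1 = 4.
  S[X_1,X_1] = ((-0.8)·(-0.8) + (-1.8)·(-1.8) + (-0.8)·(-0.8) + (1.2)·(1.2) + (2.2)·(2.2)) / 4 = 10.8/4 = 2.7
  S[X_1,X_2] = ((-0.8)·(1.2) + (-1.8)·(0.2) + (-0.8)·(-0.8) + (1.2)·(-2.8) + (2.2)·(2.2)) / 4 = 0.8/4 = 0.2
  S[X_1,X_3] = ((-0.8)·(-1.2) + (-1.8)·(1.8) + (-0.8)·(2.8) + (1.2)·(-0.2) + (2.2)·(-3.2)) / 4 = -11.8/4 = -2.95
  S[X_2,X_2] = ((1.2)·(1.2) + (0.2)·(0.2) + (-0.8)·(-0.8) + (-2.8)·(-2.8) + (2.2)·(2.2)) / 4 = 14.8/4 = 3.7
  S[X_2,X_3] = ((1.2)·(-1.2) + (0.2)·(1.8) + (-0.8)·(2.8) + (-2.8)·(-0.2) + (2.2)·(-3.2)) / 4 = -9.8/4 = -2.45
  S[X_3,X_3] = ((-1.2)·(-1.2) + (1.8)·(1.8) + (2.8)·(2.8) + (-0.2)·(-0.2) + (-3.2)·(-3.2)) / 4 = 22.8/4 = 5.7

S is symmetric (S[j,i] = S[i,j]). Assembling:

S = [[2.7, 0.2, -2.95],
 [0.2, 3.7, -2.45],
 [-2.95, -2.45, 5.7]]


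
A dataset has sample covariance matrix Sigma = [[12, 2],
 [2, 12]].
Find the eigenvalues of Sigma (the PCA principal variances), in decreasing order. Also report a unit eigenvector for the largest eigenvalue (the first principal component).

Step 1 — characteristic polynomial of 2×2 Sigma:
  det(Sigma - λI) = λ² - trace · λ + det = 0.
  trace = 12 + 12 = 24, det = 12·12 - (2)² = 140.
Step 2 — discriminant:
  Δ = trace² - 4·det = 576 - 560 = 16.
Step 3 — eigenvalues:
  λ = (trace ± √Δ)/2 = (24 ± 4)/2,
  λ_1 = 14,  λ_2 = 10.

Step 4 — unit eigenvector for λ_1: solve (Sigma - λ_1 I)v = 0. First row:
  (12 - 14)·v_x + (2)·v_y = 0, i.e. (-2)·v_x + (2)·v_y = 0,
  so v ∝ (b, λ_1 - a) = (2, 2) = u.
  ||u|| = √((2)² + (2)²) = √(8) ≈ 2.8284,
  v_1 = u/||u|| ≈ (0.7071, 0.7071) (||v_1|| = 1).

λ_1 = 14,  λ_2 = 10;  v_1 ≈ (0.7071, 0.7071)


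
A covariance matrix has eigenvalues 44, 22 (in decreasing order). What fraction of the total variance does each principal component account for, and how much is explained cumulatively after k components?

Step 1 — total variance = trace(Sigma) = Σ λ_i = 44 + 22 = 66.

Step 2 — fraction explained by component i = λ_i / Σ λ:
  PC1: 44/66 = 0.6667
  PC2: 22/66 = 0.3333

Step 3 — cumulative fraction after k components = (λ_1 + ... + λ_k) / Σ λ:
  k = 1: 44/66 = 0.6667
  k = 2: (44 + 22)/66 = 66/66 = 1

Summary (fraction, with percent):

explained: PC1 0.6667 (66.67%), PC2 0.3333 (33.33%);  cumulative: 0.6667, 1


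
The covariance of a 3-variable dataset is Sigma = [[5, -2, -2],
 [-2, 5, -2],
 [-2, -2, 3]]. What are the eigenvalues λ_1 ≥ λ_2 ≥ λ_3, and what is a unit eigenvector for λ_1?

Step 1 — characteristic polynomial p(λ) = det(λI - Sigma) = λ³ - tr·λ² + c_1·λ - det, where tr = trace, c_1 = sum of the principal 2×2 minors, det = det(Sigma):
  tr = 5 + 5 + 3 = 13,
  c_1 = (5·5 - (-2)²) + (5·3 - (-2)²) + (5·3 - (-2)²) = 21 + 11 + 11 = 43,
  det = 5·(5·3 - (-2)²) - (-2)·((-2)·3 - (-2)·(-2)) + (-2)·((-2)·(-2) - 5·(-2)) = 5·(11) - (-2)·(-10) + (-2)·(14) = 7.
  So p(λ) = λ³ - 13λ² + 43λ - 7.
Step 2 — look for an integer root (rational root theorem: any rational root is an integer divisor of 7). Testing λ = 7:
  p(7) = 343 - 637 + 301 - 7 = 0  ✓
  Dividing out (λ - 7): p(λ) = (λ - 7)(λ² - 6λ + 1).
Step 3 — remaining eigenvalues from the quadratic λ² - 6λ + 1 = 0:
  Δ = 6² - 4·1 = 36 - 4 = 32,  λ = (6 ± √32)/2 = (6 ± 5.6569)/2 ≈ 5.8284 or 0.1716.
  Sorted: λ_1 = 7,  λ_2 = 5.8284,  λ_3 = 0.1716  (check: sum = 13 = tr ✓).

Step 4 — unit eigenvector for λ_1 = 7: v spans the null space of (Sigma - λ_1 I), whose rows are
  r_1 = (-2, -2, -2),  r_2 = (-2, -2, -2),  r_3 = (-2, -2, -4).
  v is orthogonal to every row, so take v ∝ r_1 × r_3 = ((-2)·(-4) - (-2)·(-2), (-2)·(-2) - (-2)·(-4), (-2)·(-2) - (-2)·(-2)) = (4, -4, 0).
  Rescale (divide by 4): u = (1, -1, 0).
  ||u|| = √((1)² + (-1)² + (0)²) = √(2) ≈ 1.4142,  v_1 = u/||u|| ≈ (0.7071, -0.7071, 0) (||v_1|| = 1).

λ_1 = 7,  λ_2 = 5.8284,  λ_3 = 0.1716;  v_1 ≈ (0.7071, -0.7071, 0)


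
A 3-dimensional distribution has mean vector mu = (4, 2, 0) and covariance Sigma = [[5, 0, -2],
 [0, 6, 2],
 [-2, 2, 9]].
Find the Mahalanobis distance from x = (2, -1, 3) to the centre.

Step 1 — centre the observation: (x - mu) = (-2, -3, 3).

Step 2 — invert Sigma (cofactor / det for 3×3, or solve directly):
  Sigma^{-1} = [[0.2212, -0.0177, 0.0531],
 [-0.0177, 0.1814, -0.0442],
 [0.0531, -0.0442, 0.1327]].

Step 3 — form the quadratic (x - mu)^T · Sigma^{-1} · (x - mu):
  Sigma^{-1} · (x - mu) = (-0.2301, -0.6416, 0.4248).
  (x - mu)^T · [Sigma^{-1} · (x - mu)] = (-2)·(-0.2301) + (-3)·(-0.6416) + (3)·(0.4248) = 3.6593.

Step 4 — take square root: d = √(3.6593) ≈ 1.9129.

d(x, mu) = √(3.6593) ≈ 1.9129


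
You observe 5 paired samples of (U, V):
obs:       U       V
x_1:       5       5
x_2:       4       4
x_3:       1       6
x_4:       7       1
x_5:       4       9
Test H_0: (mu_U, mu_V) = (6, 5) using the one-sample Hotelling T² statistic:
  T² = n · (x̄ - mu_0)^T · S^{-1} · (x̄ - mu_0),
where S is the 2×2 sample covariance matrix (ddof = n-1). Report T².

Step 1 — sample mean vector:
  mean(U) = (5 + 4 + 1 + 7 + 4) / 5 = 21/5 = 4.2
  mean(V) = (5 + 4 + 6 + 1 + 9) / 5 = 25/5 = 5
  x̄ = (4.2, 5),  deviation x̄ - mu_0 = (4.2, 5) - (6, 5) = (-1.8, 0).

Step 2 — sample covariance matrix, S[i,j] = (1/(n-1)) · Σ_k (x_{k,i} - mean_i) · (x_{k,j} - mean_j), divisor n-1 = 4:
  S[U,U] = ((0.8)·(0.8) + (-0.2)·(-0.2) + (-3.2)·(-3.2) + (2.8)·(2.8) + (-0.2)·(-0.2)) / 4 = 18.8/4 = 4.7
  S[U,V] = ((0.8)·(0) + (-0.2)·(-1) + (-3.2)·(1) + (2.8)·(-4) + (-0.2)·(4)) / 4 = -15/4 = -3.75
  S[V,V] = ((0)·(0) + (-1)·(-1) + (1)·(1) + (-4)·(-4) + (4)·(4)) / 4 = 34/4 = 8.5
  S = [[4.7, -3.75],
 [-3.75, 8.5]].

Step 3 — invert S. det(S) = 4.7·8.5 - (-3.75)² = 25.8875.
  S^{-1} = (1/det) · [[d, -b], [-b, a]] = [[0.3283, 0.1449],
 [0.1449, 0.1816]].

Step 4 — quadratic form (x̄ - mu_0)^T · S^{-1} · (x̄ - mu_0):
  S^{-1} · (x̄ - mu_0) = (-0.591, -0.2607),
  (x̄ - mu_0)^T · [...] = (-1.8)·(-0.591) + (0)·(-0.2607) = 1.0638.

Step 5 — scale by n: T² = 5 · 1.0638 = 5.3192.

T² ≈ 5.3192


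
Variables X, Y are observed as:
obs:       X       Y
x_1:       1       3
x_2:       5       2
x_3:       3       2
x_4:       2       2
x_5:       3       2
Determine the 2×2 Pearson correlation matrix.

Step 1 — column means:
  mean(X) = (1 + 5 + 3 + 2 + 3) / 5 = 14/5 = 2.8
  mean(Y) = (3 + 2 + 2 + 2 + 2) / 5 = 11/5 = 2.2

Step 2 — sample variances and covariances s[i,j] = (1/(n-1)) · Σ_k (x_{k,i} - mean_i) · (x_{k,j} - mean_j), with n-1 = 4:
  s[X,X] = ((-1.8)·(-1.8) + (2.2)·(2.2) + (0.2)·(0.2) + (-0.8)·(-0.8) + (0.2)·(0.2)) / 4 = 8.8/4 = 2.2
  s[X,Y] = ((-1.8)·(0.8) + (2.2)·(-0.2) + (0.2)·(-0.2) + (-0.8)·(-0.2) + (0.2)·(-0.2)) / 4 = -1.8/4 = -0.45
  s[Y,Y] = ((0.8)·(0.8) + (-0.2)·(-0.2) + (-0.2)·(-0.2) + (-0.2)·(-0.2) + (-0.2)·(-0.2)) / 4 = 0.8/4 = 0.2
  Sample standard deviations s_i = √(s[i,i]):
  s(X) = √(2.2) = 1.4832
  s(Y) = √(0.2) = 0.4472

Step 3 — r_{ij} = s_{ij} / (s_i · s_j):
  r[X,X] = 1 (diagonal).
  r[X,Y] = -0.45 / (1.4832 · 0.4472) = -0.45 / 0.6633 = -0.6784
  r[Y,Y] = 1 (diagonal).

R is symmetric with unit diagonal. Assembling:

R = [[1, -0.6784],
 [-0.6784, 1]]


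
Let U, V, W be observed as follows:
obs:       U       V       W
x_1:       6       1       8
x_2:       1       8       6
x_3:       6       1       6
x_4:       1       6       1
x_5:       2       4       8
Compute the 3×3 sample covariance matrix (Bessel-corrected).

Step 1 — column means:
  mean(U) = (6 + 1 + 6 + 1 + 2) / 5 = 16/5 = 3.2
  mean(V) = (1 + 8 + 1 + 6 + 4) / 5 = 20/5 = 4
  mean(W) = (8 + 6 + 6 + 1 + 8) / 5 = 29/5 = 5.8

Step 2 — sample covariance S[i,j] = (1/(n-1)) · Σ_k (x_{k,i} - mean_i) · (x_{k,j} - mean_j), with n-1 = 4.
  S[U,U] = ((2.8)·(2.8) + (-2.2)·(-2.2) + (2.8)·(2.8) + (-2.2)·(-2.2) + (-1.2)·(-1.2)) / 4 = 26.8/4 = 6.7
  S[U,V] = ((2.8)·(-3) + (-2.2)·(4) + (2.8)·(-3) + (-2.2)·(2) + (-1.2)·(0)) / 4 = -30/4 = -7.5
  S[U,W] = ((2.8)·(2.2) + (-2.2)·(0.2) + (2.8)·(0.2) + (-2.2)·(-4.8) + (-1.2)·(2.2)) / 4 = 14.2/4 = 3.55
  S[V,V] = ((-3)·(-3) + (4)·(4) + (-3)·(-3) + (2)·(2) + (0)·(0)) / 4 = 38/4 = 9.5
  S[V,W] = ((-3)·(2.2) + (4)·(0.2) + (-3)·(0.2) + (2)·(-4.8) + (0)·(2.2)) / 4 = -16/4 = -4
  S[W,W] = ((2.2)·(2.2) + (0.2)·(0.2) + (0.2)·(0.2) + (-4.8)·(-4.8) + (2.2)·(2.2)) / 4 = 32.8/4 = 8.2

S is symmetric (S[j,i] = S[i,j]). Assembling:

S = [[6.7, -7.5, 3.55],
 [-7.5, 9.5, -4],
 [3.55, -4, 8.2]]


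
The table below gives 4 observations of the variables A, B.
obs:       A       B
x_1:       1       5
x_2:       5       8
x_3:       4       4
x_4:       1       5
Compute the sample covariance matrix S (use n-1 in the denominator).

Step 1 — column means:
  mean(A) = (1 + 5 + 4 + 1) / 4 = 11/4 = 2.75
  mean(B) = (5 + 8 + 4 + 5) / 4 = 22/4 = 5.5

Step 2 — sample covariance S[i,j] = (1/(n-1)) · Σ_k (x_{k,i} - mean_i) · (x_{k,j} - mean_j), with n-1 = 3.
  S[A,A] = ((-1.75)·(-1.75) + (2.25)·(2.25) + (1.25)·(1.25) + (-1.75)·(-1.75)) / 3 = 12.75/3 = 4.25
  S[A,B] = ((-1.75)·(-0.5) + (2.25)·(2.5) + (1.25)·(-1.5) + (-1.75)·(-0.5)) / 3 = 5.5/3 = 1.8333
  S[B,B] = ((-0.5)·(-0.5) + (2.5)·(2.5) + (-1.5)·(-1.5) + (-0.5)·(-0.5)) / 3 = 9/3 = 3

S is symmetric (S[j,i] = S[i,j]). Assembling:

S = [[4.25, 1.8333],
 [1.8333, 3]]


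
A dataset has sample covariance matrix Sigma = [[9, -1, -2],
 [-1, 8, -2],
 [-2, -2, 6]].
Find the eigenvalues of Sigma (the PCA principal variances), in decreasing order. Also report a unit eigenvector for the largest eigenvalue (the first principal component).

Step 1 — characteristic polynomial p(λ) = det(λI - Sigma) = λ³ - tr·λ² + c_1·λ - det, where tr = trace, c_1 = sum of the principal 2×2 minors, det = det(Sigma):
  tr = 9 + 8 + 6 = 23,
  c_1 = (9·8 - (-1)²) + (9·6 - (-2)²) + (8·6 - (-2)²) = 71 + 50 + 44 = 165,
  det = 9·(8·6 - (-2)²) - (-1)·((-1)·6 - (-2)·(-2)) + (-2)·((-1)·(-2) - 8·(-2)) = 9·(44) - (-1)·(-10) + (-2)·(18) = 350.
  So p(λ) = λ³ - 23λ² + 165λ - 350.
Step 2 — look for an integer root (rational root theorem: any rational root is an integer divisor of 350). Testing λ = 10:
  p(10) = 1000 - 2300 + 1650 - 350 = 0  ✓
  Dividing out (λ - 10): p(λ) = (λ - 10)(λ² - 13λ + 35).
Step 3 — remaining eigenvalues from the quadratic λ² - 13λ + 35 = 0:
  Δ = 13² - 4·35 = 169 - 140 = 29,  λ = (13 ± √29)/2 = (13 ± 5.3852)/2 ≈ 9.1926 or 3.8074.
  Sorted: λ_1 = 10,  λ_2 = 9.1926,  λ_3 = 3.8074  (check: sum = 23 = tr ✓).

Step 4 — unit eigenvector for λ_1 = 10: v spans the null space of (Sigma - λ_1 I), whose rows are
  r_1 = (-1, -1, -2),  r_2 = (-1, -2, -2),  r_3 = (-2, -2, -4).
  v is orthogonal to every row, so take v ∝ r_1 × r_2 = ((-1)·(-2) - (-2)·(-2), (-2)·(-1) - (-1)·(-2), (-1)·(-2) - (-1)·(-1)) = (-2, 0, 1).
  Rescale (multiply by -1 so the first nonzero entry is positive): u = (2, 0, -1).
  ||u|| = √((2)² + (0)² + (-1)²) = √(5) ≈ 2.2361,  v_1 = u/||u|| ≈ (0.8944, 0, -0.4472) (||v_1|| = 1).

λ_1 = 10,  λ_2 = 9.1926,  λ_3 = 3.8074;  v_1 ≈ (0.8944, 0, -0.4472)


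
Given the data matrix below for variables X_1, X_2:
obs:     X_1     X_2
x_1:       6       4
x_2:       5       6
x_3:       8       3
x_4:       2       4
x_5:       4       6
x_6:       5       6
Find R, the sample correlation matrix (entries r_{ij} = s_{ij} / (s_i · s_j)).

Step 1 — column means:
  mean(X_1) = (6 + 5 + 8 + 2 + 4 + 5) / 6 = 30/6 = 5
  mean(X_2) = (4 + 6 + 3 + 4 + 6 + 6) / 6 = 29/6 = 4.8333

Step 2 — sample variances and covariances s[i,j] = (1/(n-1)) · Σ_k (x_{k,i} - mean_i) · (x_{k,j} - mean_j), with n-1 = 5:
  s[X_1,X_1] = ((1)·(1) + (0)·(0) + (3)·(3) + (-3)·(-3) + (-1)·(-1) + (0)·(0)) / 5 = 20/5 = 4
  s[X_1,X_2] = ((1)·(-0.8333) + (0)·(1.1667) + (3)·(-1.8333) + (-3)·(-0.8333) + (-1)·(1.1667) + (0)·(1.1667)) / 5 = -5/5 = -1
  s[X_2,X_2] = ((-0.8333)·(-0.8333) + (1.1667)·(1.1667) + (-1.8333)·(-1.8333) + (-0.8333)·(-0.8333) + (1.1667)·(1.1667) + (1.1667)·(1.1667)) / 5 = 8.8333/5 = 1.7667
  Sample standard deviations s_i = √(s[i,i]):
  s(X_1) = √(4) = 2
  s(X_2) = √(1.7667) = 1.3292

Step 3 — r_{ij} = s_{ij} / (s_i · s_j):
  r[X_1,X_1] = 1 (diagonal).
  r[X_1,X_2] = -1 / (2 · 1.3292) = -1 / 2.6583 = -0.3762
  r[X_2,X_2] = 1 (diagonal).

R is symmetric with unit diagonal. Assembling:

R = [[1, -0.3762],
 [-0.3762, 1]]


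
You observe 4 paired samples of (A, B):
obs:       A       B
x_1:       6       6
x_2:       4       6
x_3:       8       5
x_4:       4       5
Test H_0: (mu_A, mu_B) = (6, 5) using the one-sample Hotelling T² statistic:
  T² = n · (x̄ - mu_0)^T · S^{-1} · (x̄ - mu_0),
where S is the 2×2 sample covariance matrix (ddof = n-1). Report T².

Step 1 — sample mean vector:
  mean(A) = (6 + 4 + 8 + 4) / 4 = 22/4 = 5.5
  mean(B) = (6 + 6 + 5 + 5) / 4 = 22/4 = 5.5
  x̄ = (5.5, 5.5),  deviation x̄ - mu_0 = (5.5, 5.5) - (6, 5) = (-0.5, 0.5).

Step 2 — sample covariance matrix, S[i,j] = (1/(n-1)) · Σ_k (x_{k,i} - mean_i) · (x_{k,j} - mean_j), divisor n-1 = 3:
  S[A,A] = ((0.5)·(0.5) + (-1.5)·(-1.5) + (2.5)·(2.5) + (-1.5)·(-1.5)) / 3 = 11/3 = 3.6667
  S[A,B] = ((0.5)·(0.5) + (-1.5)·(0.5) + (2.5)·(-0.5) + (-1.5)·(-0.5)) / 3 = -1/3 = -0.3333
  S[B,B] = ((0.5)·(0.5) + (0.5)·(0.5) + (-0.5)·(-0.5) + (-0.5)·(-0.5)) / 3 = 1/3 = 0.3333
  S = [[3.6667, -0.3333],
 [-0.3333, 0.3333]].

Step 3 — invert S. det(S) = 3.6667·0.3333 - (-0.3333)² = 1.1111.
  S^{-1} = (1/det) · [[d, -b], [-b, a]] = [[0.3, 0.3],
 [0.3, 3.3]].

Step 4 — quadratic form (x̄ - mu_0)^T · S^{-1} · (x̄ - mu_0):
  S^{-1} · (x̄ - mu_0) = (0, 1.5),
  (x̄ - mu_0)^T · [...] = (-0.5)·(0) + (0.5)·(1.5) = 0.75.

Step 5 — scale by n: T² = 4 · 0.75 = 3.

T² ≈ 3


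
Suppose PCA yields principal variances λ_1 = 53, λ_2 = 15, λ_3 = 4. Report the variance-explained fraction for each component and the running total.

Step 1 — total variance = trace(Sigma) = Σ λ_i = 53 + 15 + 4 = 72.

Step 2 — fraction explained by component i = λ_i / Σ λ:
  PC1: 53/72 = 0.7361
  PC2: 15/72 = 0.2083
  PC3: 4/72 = 0.0556

Step 3 — cumulative fraction after k components = (λ_1 + ... + λ_k) / Σ λ:
  k = 1: 53/72 = 0.7361
  k = 2: (53 + 15)/72 = 68/72 = 0.9444
  k = 3: (53 + 15 + 4)/72 = 72/72 = 1

Summary (fraction, with percent):

explained: PC1 0.7361 (73.61%), PC2 0.2083 (20.83%), PC3 0.0556 (5.56%);  cumulative: 0.7361, 0.9444, 1


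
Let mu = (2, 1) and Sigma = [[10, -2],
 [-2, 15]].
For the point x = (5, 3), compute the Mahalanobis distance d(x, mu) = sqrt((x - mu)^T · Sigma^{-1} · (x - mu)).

Step 1 — centre the observation: (x - mu) = (3, 2).

Step 2 — invert Sigma. det(Sigma) = 10·15 - (-2)² = 146.
  Sigma^{-1} = (1/det) · [[d, -b], [-b, a]] = [[0.1027, 0.0137],
 [0.0137, 0.0685]].

Step 3 — form the quadratic (x - mu)^T · Sigma^{-1} · (x - mu):
  Sigma^{-1} · (x - mu) = (0.3356, 0.1781).
  (x - mu)^T · [Sigma^{-1} · (x - mu)] = (3)·(0.3356) + (2)·(0.1781) = 1.363.

Step 4 — take square root: d = √(1.363) ≈ 1.1675.

d(x, mu) = √(1.363) ≈ 1.1675


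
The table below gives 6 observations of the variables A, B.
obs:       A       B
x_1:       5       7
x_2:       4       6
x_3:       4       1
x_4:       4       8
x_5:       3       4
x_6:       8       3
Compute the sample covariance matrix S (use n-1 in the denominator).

Step 1 — column means:
  mean(A) = (5 + 4 + 4 + 4 + 3 + 8) / 6 = 28/6 = 4.6667
  mean(B) = (7 + 6 + 1 + 8 + 4 + 3) / 6 = 29/6 = 4.8333

Step 2 — sample covariance S[i,j] = (1/(n-1)) · Σ_k (x_{k,i} - mean_i) · (x_{k,j} - mean_j), with n-1 = 5.
  S[A,A] = ((0.3333)·(0.3333) + (-0.6667)·(-0.6667) + (-0.6667)·(-0.6667) + (-0.6667)·(-0.6667) + (-1.6667)·(-1.6667) + (3.3333)·(3.3333)) / 5 = 15.3333/5 = 3.0667
  S[A,B] = ((0.3333)·(2.1667) + (-0.6667)·(1.1667) + (-0.6667)·(-3.8333) + (-0.6667)·(3.1667) + (-1.6667)·(-0.8333) + (3.3333)·(-1.8333)) / 5 = -4.3333/5 = -0.8667
  S[B,B] = ((2.1667)·(2.1667) + (1.1667)·(1.1667) + (-3.8333)·(-3.8333) + (3.1667)·(3.1667) + (-0.8333)·(-0.8333) + (-1.8333)·(-1.8333)) / 5 = 34.8333/5 = 6.9667

S is symmetric (S[j,i] = S[i,j]). Assembling:

S = [[3.0667, -0.8667],
 [-0.8667, 6.9667]]


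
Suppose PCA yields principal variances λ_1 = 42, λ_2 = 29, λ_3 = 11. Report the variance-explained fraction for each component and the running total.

Step 1 — total variance = trace(Sigma) = Σ λ_i = 42 + 29 + 11 = 82.

Step 2 — fraction explained by component i = λ_i / Σ λ:
  PC1: 42/82 = 0.5122
  PC2: 29/82 = 0.3537
  PC3: 11/82 = 0.1341

Step 3 — cumulative fraction after k components = (λ_1 + ... + λ_k) / Σ λ:
  k = 1: 42/82 = 0.5122
  k = 2: (42 + 29)/82 = 71/82 = 0.8659
  k = 3: (42 + 29 + 11)/82 = 82/82 = 1

Summary (fraction, with percent):

explained: PC1 0.5122 (51.22%), PC2 0.3537 (35.37%), PC3 0.1341 (13.41%);  cumulative: 0.5122, 0.8659, 1


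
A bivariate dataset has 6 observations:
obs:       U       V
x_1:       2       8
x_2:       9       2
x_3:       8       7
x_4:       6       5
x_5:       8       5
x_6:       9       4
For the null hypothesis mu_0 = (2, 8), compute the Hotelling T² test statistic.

Step 1 — sample mean vector:
  mean(U) = (2 + 9 + 8 + 6 + 8 + 9) / 6 = 42/6 = 7
  mean(V) = (8 + 2 + 7 + 5 + 5 + 4) / 6 = 31/6 = 5.1667
  x̄ = (7, 5.1667),  deviation x̄ - mu_0 = (7, 5.1667) - (2, 8) = (5, -2.8333).

Step 2 — sample covariance matrix, S[i,j] = (1/(n-1)) · Σ_k (x_{k,i} - mean_i) · (x_{k,j} - mean_j), divisor n-1 = 5:
  S[U,U] = ((-5)·(-5) + (2)·(2) + (1)·(1) + (-1)·(-1) + (1)·(1) + (2)·(2)) / 5 = 36/5 = 7.2
  S[U,V] = ((-5)·(2.8333) + (2)·(-3.1667) + (1)·(1.8333) + (-1)·(-0.1667) + (1)·(-0.1667) + (2)·(-1.1667)) / 5 = -21/5 = -4.2
  S[V,V] = ((2.8333)·(2.8333) + (-3.1667)·(-3.1667) + (1.8333)·(1.8333) + (-0.1667)·(-0.1667) + (-0.1667)·(-0.1667) + (-1.1667)·(-1.1667)) / 5 = 22.8333/5 = 4.5667
  S = [[7.2, -4.2],
 [-4.2, 4.5667]].

Step 3 — invert S. det(S) = 7.2·4.5667 - (-4.2)² = 15.24.
  S^{-1} = (1/det) · [[d, -b], [-b, a]] = [[0.2997, 0.2756],
 [0.2756, 0.4724]].

Step 4 — quadratic form (x̄ - mu_0)^T · S^{-1} · (x̄ - mu_0):
  S^{-1} · (x̄ - mu_0) = (0.7174, 0.0394),
  (x̄ - mu_0)^T · [...] = (5)·(0.7174) + (-2.8333)·(0.0394) = 3.4755.

Step 5 — scale by n: T² = 6 · 3.4755 = 20.853.

T² ≈ 20.853


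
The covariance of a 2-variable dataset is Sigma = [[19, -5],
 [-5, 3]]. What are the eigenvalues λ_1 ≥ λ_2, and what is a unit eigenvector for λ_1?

Step 1 — characteristic polynomial of 2×2 Sigma:
  det(Sigma - λI) = λ² - trace · λ + det = 0.
  trace = 19 + 3 = 22, det = 19·3 - (-5)² = 32.
Step 2 — discriminant:
  Δ = trace² - 4·det = 484 - 128 = 356.
Step 3 — eigenvalues:
  λ = (trace ± √Δ)/2 = (22 ± 18.868)/2,
  λ_1 = 20.434,  λ_2 = 1.566.

Step 4 — unit eigenvector for λ_1: solve (Sigma - λ_1 I)v = 0. First row:
  (19 - 20.434)·v_x + (-5)·v_y = 0, i.e. (-1.434)·v_x + (-5)·v_y = 0,
  so v ∝ (b, λ_1 - a) = (-5, 1.434); multiply by -1 so the first entry is positive: u = (5, -1.434).
  ||u|| = √((5)² + (-1.434)²) = √(27.0563) ≈ 5.2016,
  v_1 = u/||u|| ≈ (0.9612, -0.2757) (||v_1|| = 1).

λ_1 = 20.434,  λ_2 = 1.566;  v_1 ≈ (0.9612, -0.2757)


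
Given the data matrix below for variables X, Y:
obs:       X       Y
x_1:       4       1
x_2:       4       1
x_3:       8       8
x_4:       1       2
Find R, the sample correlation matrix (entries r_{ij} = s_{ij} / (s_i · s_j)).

Step 1 — column means:
  mean(X) = (4 + 4 + 8 + 1) / 4 = 17/4 = 4.25
  mean(Y) = (1 + 1 + 8 + 2) / 4 = 12/4 = 3

Step 2 — sample variances and covariances s[i,j] = (1/(n-1)) · Σ_k (x_{k,i} - mean_i) · (x_{k,j} - mean_j), with n-1 = 3:
  s[X,X] = ((-0.25)·(-0.25) + (-0.25)·(-0.25) + (3.75)·(3.75) + (-3.25)·(-3.25)) / 3 = 24.75/3 = 8.25
  s[X,Y] = ((-0.25)·(-2) + (-0.25)·(-2) + (3.75)·(5) + (-3.25)·(-1)) / 3 = 23/3 = 7.6667
  s[Y,Y] = ((-2)·(-2) + (-2)·(-2) + (5)·(5) + (-1)·(-1)) / 3 = 34/3 = 11.3333
  Sample standard deviations s_i = √(s[i,i]):
  s(X) = √(8.25) = 2.8723
  s(Y) = √(11.3333) = 3.3665

Step 3 — r_{ij} = s_{ij} / (s_i · s_j):
  r[X,X] = 1 (diagonal).
  r[X,Y] = 7.6667 / (2.8723 · 3.3665) = 7.6667 / 9.6695 = 0.7929
  r[Y,Y] = 1 (diagonal).

R is symmetric with unit diagonal. Assembling:

R = [[1, 0.7929],
 [0.7929, 1]]


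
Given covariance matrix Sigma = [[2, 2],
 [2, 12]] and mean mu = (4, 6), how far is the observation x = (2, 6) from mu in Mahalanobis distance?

Step 1 — centre the observation: (x - mu) = (-2, 0).

Step 2 — invert Sigma. det(Sigma) = 2·12 - (2)² = 20.
  Sigma^{-1} = (1/det) · [[d, -b], [-b, a]] = [[0.6, -0.1],
 [-0.1, 0.1]].

Step 3 — form the quadratic (x - mu)^T · Sigma^{-1} · (x - mu):
  Sigma^{-1} · (x - mu) = (-1.2, 0.2).
  (x - mu)^T · [Sigma^{-1} · (x - mu)] = (-2)·(-1.2) + (0)·(0.2) = 2.4.

Step 4 — take square root: d = √(2.4) ≈ 1.5492.

d(x, mu) = √(2.4) ≈ 1.5492


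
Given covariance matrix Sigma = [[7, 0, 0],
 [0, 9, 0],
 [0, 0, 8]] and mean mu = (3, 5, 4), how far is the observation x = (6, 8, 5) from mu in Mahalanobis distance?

Step 1 — centre the observation: (x - mu) = (3, 3, 1).

Step 2 — invert Sigma (cofactor / det for 3×3, or solve directly):
  Sigma^{-1} = [[0.1429, 0, 0],
 [0, 0.1111, 0],
 [0, 0, 0.125]].

Step 3 — form the quadratic (x - mu)^T · Sigma^{-1} · (x - mu):
  Sigma^{-1} · (x - mu) = (0.4286, 0.3333, 0.125).
  (x - mu)^T · [Sigma^{-1} · (x - mu)] = (3)·(0.4286) + (3)·(0.3333) + (1)·(0.125) = 2.4107.

Step 4 — take square root: d = √(2.4107) ≈ 1.5526.

d(x, mu) = √(2.4107) ≈ 1.5526


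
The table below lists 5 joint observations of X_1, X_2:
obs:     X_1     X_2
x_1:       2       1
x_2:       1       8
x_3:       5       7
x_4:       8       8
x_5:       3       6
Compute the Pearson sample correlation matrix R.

Step 1 — column means:
  mean(X_1) = (2 + 1 + 5 + 8 + 3) / 5 = 19/5 = 3.8
  mean(X_2) = (1 + 8 + 7 + 8 + 6) / 5 = 30/5 = 6

Step 2 — sample variances and covariances s[i,j] = (1/(n-1)) · Σ_k (x_{k,i} - mean_i) · (x_{k,j} - mean_j), with n-1 = 4:
  s[X_1,X_1] = ((-1.8)·(-1.8) + (-2.8)·(-2.8) + (1.2)·(1.2) + (4.2)·(4.2) + (-0.8)·(-0.8)) / 4 = 30.8/4 = 7.7
  s[X_1,X_2] = ((-1.8)·(-5) + (-2.8)·(2) + (1.2)·(1) + (4.2)·(2) + (-0.8)·(0)) / 4 = 13/4 = 3.25
  s[X_2,X_2] = ((-5)·(-5) + (2)·(2) + (1)·(1) + (2)·(2) + (0)·(0)) / 4 = 34/4 = 8.5
  Sample standard deviations s_i = √(s[i,i]):
  s(X_1) = √(7.7) = 2.7749
  s(X_2) = √(8.5) = 2.9155

Step 3 — r_{ij} = s_{ij} / (s_i · s_j):
  r[X_1,X_1] = 1 (diagonal).
  r[X_1,X_2] = 3.25 / (2.7749 · 2.9155) = 3.25 / 8.0901 = 0.4017
  r[X_2,X_2] = 1 (diagonal).

R is symmetric with unit diagonal. Assembling:

R = [[1, 0.4017],
 [0.4017, 1]]


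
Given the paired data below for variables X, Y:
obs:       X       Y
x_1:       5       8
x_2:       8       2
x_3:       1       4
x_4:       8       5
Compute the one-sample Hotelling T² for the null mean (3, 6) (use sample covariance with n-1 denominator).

Step 1 — sample mean vector:
  mean(X) = (5 + 8 + 1 + 8) / 4 = 22/4 = 5.5
  mean(Y) = (8 + 2 + 4 + 5) / 4 = 19/4 = 4.75
  x̄ = (5.5, 4.75),  deviation x̄ - mu_0 = (5.5, 4.75) - (3, 6) = (2.5, -1.25).

Step 2 — sample covariance matrix, S[i,j] = (1/(n-1)) · Σ_k (x_{k,i} - mean_i) · (x_{k,j} - mean_j), divisor n-1 = 3:
  S[X,X] = ((-0.5)·(-0.5) + (2.5)·(2.5) + (-4.5)·(-4.5) + (2.5)·(2.5)) / 3 = 33/3 = 11
  S[X,Y] = ((-0.5)·(3.25) + (2.5)·(-2.75) + (-4.5)·(-0.75) + (2.5)·(0.25)) / 3 = -4.5/3 = -1.5
  S[Y,Y] = ((3.25)·(3.25) + (-2.75)·(-2.75) + (-0.75)·(-0.75) + (0.25)·(0.25)) / 3 = 18.75/3 = 6.25
  S = [[11, -1.5],
 [-1.5, 6.25]].

Step 3 — invert S. det(S) = 11·6.25 - (-1.5)² = 66.5.
  S^{-1} = (1/det) · [[d, -b], [-b, a]] = [[0.094, 0.0226],
 [0.0226, 0.1654]].

Step 4 — quadratic form (x̄ - mu_0)^T · S^{-1} · (x̄ - mu_0):
  S^{-1} · (x̄ - mu_0) = (0.2068, -0.1504),
  (x̄ - mu_0)^T · [...] = (2.5)·(0.2068) + (-1.25)·(-0.1504) = 0.7049.

Step 5 — scale by n: T² = 4 · 0.7049 = 2.8195.

T² ≈ 2.8195


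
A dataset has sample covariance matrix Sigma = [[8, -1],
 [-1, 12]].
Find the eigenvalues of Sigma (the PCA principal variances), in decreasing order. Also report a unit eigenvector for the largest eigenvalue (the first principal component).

Step 1 — characteristic polynomial of 2×2 Sigma:
  det(Sigma - λI) = λ² - trace · λ + det = 0.
  trace = 8 + 12 = 20, det = 8·12 - (-1)² = 95.
Step 2 — discriminant:
  Δ = trace² - 4·det = 400 - 380 = 20.
Step 3 — eigenvalues:
  λ = (trace ± √Δ)/2 = (20 ± 4.4721)/2,
  λ_1 = 12.2361,  λ_2 = 7.7639.

Step 4 — unit eigenvector for λ_1: solve (Sigma - λ_1 I)v = 0. First row:
  (8 - 12.2361)·v_x + (-1)·v_y = 0, i.e. (-4.2361)·v_x + (-1)·v_y = 0,
  so v ∝ (b, λ_1 - a) = (-1, 4.2361); multiply by -1 so the first entry is positive: u = (1, -4.2361).
  ||u|| = √((1)² + (-4.2361)²) = √(18.9443) ≈ 4.3525,
  v_1 = u/||u|| ≈ (0.2298, -0.9732) (||v_1|| = 1).

λ_1 = 12.2361,  λ_2 = 7.7639;  v_1 ≈ (0.2298, -0.9732)


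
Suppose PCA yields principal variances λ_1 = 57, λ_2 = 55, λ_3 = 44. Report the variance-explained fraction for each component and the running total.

Step 1 — total variance = trace(Sigma) = Σ λ_i = 57 + 55 + 44 = 156.

Step 2 — fraction explained by component i = λ_i / Σ λ:
  PC1: 57/156 = 0.3654
  PC2: 55/156 = 0.3526
  PC3: 44/156 = 0.2821

Step 3 — cumulative fraction after k components = (λ_1 + ... + λ_k) / Σ λ:
  k = 1: 57/156 = 0.3654
  k = 2: (57 + 55)/156 = 112/156 = 0.7179
  k = 3: (57 + 55 + 44)/156 = 156/156 = 1

Summary (fraction, with percent):

explained: PC1 0.3654 (36.54%), PC2 0.3526 (35.26%), PC3 0.2821 (28.21%);  cumulative: 0.3654, 0.7179, 1


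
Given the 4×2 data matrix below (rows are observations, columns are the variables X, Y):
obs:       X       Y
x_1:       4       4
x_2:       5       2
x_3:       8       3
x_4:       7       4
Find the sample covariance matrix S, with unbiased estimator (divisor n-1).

Step 1 — column means:
  mean(X) = (4 + 5 + 8 + 7) / 4 = 24/4 = 6
  mean(Y) = (4 + 2 + 3 + 4) / 4 = 13/4 = 3.25

Step 2 — sample covariance S[i,j] = (1/(n-1)) · Σ_k (x_{k,i} - mean_i) · (x_{k,j} - mean_j), with n-1 = 3.
  S[X,X] = ((-2)·(-2) + (-1)·(-1) + (2)·(2) + (1)·(1)) / 3 = 10/3 = 3.3333
  S[X,Y] = ((-2)·(0.75) + (-1)·(-1.25) + (2)·(-0.25) + (1)·(0.75)) / 3 = 0/3 = 0
  S[Y,Y] = ((0.75)·(0.75) + (-1.25)·(-1.25) + (-0.25)·(-0.25) + (0.75)·(0.75)) / 3 = 2.75/3 = 0.9167

S is symmetric (S[j,i] = S[i,j]). Assembling:

S = [[3.3333, 0],
 [0, 0.9167]]


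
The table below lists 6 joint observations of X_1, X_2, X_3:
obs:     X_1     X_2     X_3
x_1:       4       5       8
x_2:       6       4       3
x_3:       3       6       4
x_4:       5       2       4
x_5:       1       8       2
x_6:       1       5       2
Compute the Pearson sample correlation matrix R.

Step 1 — column means:
  mean(X_1) = (4 + 6 + 3 + 5 + 1 + 1) / 6 = 20/6 = 3.3333
  mean(X_2) = (5 + 4 + 6 + 2 + 8 + 5) / 6 = 30/6 = 5
  mean(X_3) = (8 + 3 + 4 + 4 + 2 + 2) / 6 = 23/6 = 3.8333

Step 2 — sample variances and covariances s[i,j] = (1/(n-1)) · Σ_k (x_{k,i} - mean_i) · (x_{k,j} - mean_j), with n-1 = 5:
  s[X_1,X_1] = ((0.6667)·(0.6667) + (2.6667)·(2.6667) + (-0.3333)·(-0.3333) + (1.6667)·(1.6667) + (-2.3333)·(-2.3333) + (-2.3333)·(-2.3333)) / 5 = 21.3333/5 = 4.2667
  s[X_1,X_2] = ((0.6667)·(0) + (2.6667)·(-1) + (-0.3333)·(1) + (1.6667)·(-3) + (-2.3333)·(3) + (-2.3333)·(0)) / 5 = -15/5 = -3
  s[X_1,X_3] = ((0.6667)·(4.1667) + (2.6667)·(-0.8333) + (-0.3333)·(0.1667) + (1.6667)·(0.1667) + (-2.3333)·(-1.8333) + (-2.3333)·(-1.8333)) / 5 = 9.3333/5 = 1.8667
  s[X_2,X_2] = ((0)·(0) + (-1)·(-1) + (1)·(1) + (-3)·(-3) + (3)·(3) + (0)·(0)) / 5 = 20/5 = 4
  s[X_2,X_3] = ((0)·(4.1667) + (-1)·(-0.8333) + (1)·(0.1667) + (-3)·(0.1667) + (3)·(-1.8333) + (0)·(-1.8333)) / 5 = -5/5 = -1
  s[X_3,X_3] = ((4.1667)·(4.1667) + (-0.8333)·(-0.8333) + (0.1667)·(0.1667) + (0.1667)·(0.1667) + (-1.8333)·(-1.8333) + (-1.8333)·(-1.8333)) / 5 = 24.8333/5 = 4.9667
  Sample standard deviations s_i = √(s[i,i]):
  s(X_1) = √(4.2667) = 2.0656
  s(X_2) = √(4) = 2
  s(X_3) = √(4.9667) = 2.2286

Step 3 — r_{ij} = s_{ij} / (s_i · s_j):
  r[X_1,X_1] = 1 (diagonal).
  r[X_1,X_2] = -3 / (2.0656 · 2) = -3 / 4.1312 = -0.7262
  r[X_1,X_3] = 1.8667 / (2.0656 · 2.2286) = 1.8667 / 4.6034 = 0.4055
  r[X_2,X_2] = 1 (diagonal).
  r[X_2,X_3] = -1 / (2 · 2.2286) = -1 / 4.4572 = -0.2244
  r[X_3,X_3] = 1 (diagonal).

R is symmetric with unit diagonal. Assembling:

R = [[1, -0.7262, 0.4055],
 [-0.7262, 1, -0.2244],
 [0.4055, -0.2244, 1]]


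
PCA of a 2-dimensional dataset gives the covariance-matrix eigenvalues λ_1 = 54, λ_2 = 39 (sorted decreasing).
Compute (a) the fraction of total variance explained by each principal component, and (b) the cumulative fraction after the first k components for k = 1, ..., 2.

Step 1 — total variance = trace(Sigma) = Σ λ_i = 54 + 39 = 93.

Step 2 — fraction explained by component i = λ_i / Σ λ:
  PC1: 54/93 = 0.5806
  PC2: 39/93 = 0.4194

Step 3 — cumulative fraction after k components = (λ_1 + ... + λ_k) / Σ λ:
  k = 1: 54/93 = 0.5806
  k = 2: (54 + 39)/93 = 93/93 = 1

Summary (fraction, with percent):

explained: PC1 0.5806 (58.06%), PC2 0.4194 (41.94%);  cumulative: 0.5806, 1


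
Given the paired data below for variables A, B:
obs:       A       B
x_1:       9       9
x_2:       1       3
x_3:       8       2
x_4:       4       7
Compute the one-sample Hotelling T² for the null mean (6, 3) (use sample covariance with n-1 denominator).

Step 1 — sample mean vector:
  mean(A) = (9 + 1 + 8 + 4) / 4 = 22/4 = 5.5
  mean(B) = (9 + 3 + 2 + 7) / 4 = 21/4 = 5.25
  x̄ = (5.5, 5.25),  deviation x̄ - mu_0 = (5.5, 5.25) - (6, 3) = (-0.5, 2.25).

Step 2 — sample covariance matrix, S[i,j] = (1/(n-1)) · Σ_k (x_{k,i} - mean_i) · (x_{k,j} - mean_j), divisor n-1 = 3:
  S[A,A] = ((3.5)·(3.5) + (-4.5)·(-4.5) + (2.5)·(2.5) + (-1.5)·(-1.5)) / 3 = 41/3 = 13.6667
  S[A,B] = ((3.5)·(3.75) + (-4.5)·(-2.25) + (2.5)·(-3.25) + (-1.5)·(1.75)) / 3 = 12.5/3 = 4.1667
  S[B,B] = ((3.75)·(3.75) + (-2.25)·(-2.25) + (-3.25)·(-3.25) + (1.75)·(1.75)) / 3 = 32.75/3 = 10.9167
  S = [[13.6667, 4.1667],
 [4.1667, 10.9167]].

Step 3 — invert S. det(S) = 13.6667·10.9167 - (4.1667)² = 131.8333.
  S^{-1} = (1/det) · [[d, -b], [-b, a]] = [[0.0828, -0.0316],
 [-0.0316, 0.1037]].

Step 4 — quadratic form (x̄ - mu_0)^T · S^{-1} · (x̄ - mu_0):
  S^{-1} · (x̄ - mu_0) = (-0.1125, 0.2491),
  (x̄ - mu_0)^T · [...] = (-0.5)·(-0.1125) + (2.25)·(0.2491) = 0.6166.

Step 5 — scale by n: T² = 4 · 0.6166 = 2.4665.

T² ≈ 2.4665


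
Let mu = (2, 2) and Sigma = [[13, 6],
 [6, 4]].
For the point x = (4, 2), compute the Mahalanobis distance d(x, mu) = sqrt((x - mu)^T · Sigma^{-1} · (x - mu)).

Step 1 — centre the observation: (x - mu) = (2, 0).

Step 2 — invert Sigma. det(Sigma) = 13·4 - (6)² = 16.
  Sigma^{-1} = (1/det) · [[d, -b], [-b, a]] = [[0.25, -0.375],
 [-0.375, 0.8125]].

Step 3 — form the quadratic (x - mu)^T · Sigma^{-1} · (x - mu):
  Sigma^{-1} · (x - mu) = (0.5, -0.75).
  (x - mu)^T · [Sigma^{-1} · (x - mu)] = (2)·(0.5) + (0)·(-0.75) = 1.

Step 4 — take square root: d = √(1) ≈ 1.

d(x, mu) = √(1) ≈ 1


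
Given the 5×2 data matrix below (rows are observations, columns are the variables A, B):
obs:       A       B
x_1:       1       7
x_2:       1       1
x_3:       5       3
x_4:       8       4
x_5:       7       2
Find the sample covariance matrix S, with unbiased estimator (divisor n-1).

Step 1 — column means:
  mean(A) = (1 + 1 + 5 + 8 + 7) / 5 = 22/5 = 4.4
  mean(B) = (7 + 1 + 3 + 4 + 2) / 5 = 17/5 = 3.4

Step 2 — sample covariance S[i,j] = (1/(n-1)) · Σ_k (x_{k,i} - mean_i) · (x_{k,j} - mean_j), with n-1 = 4.
  S[A,A] = ((-3.4)·(-3.4) + (-3.4)·(-3.4) + (0.6)·(0.6) + (3.6)·(3.6) + (2.6)·(2.6)) / 4 = 43.2/4 = 10.8
  S[A,B] = ((-3.4)·(3.6) + (-3.4)·(-2.4) + (0.6)·(-0.4) + (3.6)·(0.6) + (2.6)·(-1.4)) / 4 = -5.8/4 = -1.45
  S[B,B] = ((3.6)·(3.6) + (-2.4)·(-2.4) + (-0.4)·(-0.4) + (0.6)·(0.6) + (-1.4)·(-1.4)) / 4 = 21.2/4 = 5.3

S is symmetric (S[j,i] = S[i,j]). Assembling:

S = [[10.8, -1.45],
 [-1.45, 5.3]]


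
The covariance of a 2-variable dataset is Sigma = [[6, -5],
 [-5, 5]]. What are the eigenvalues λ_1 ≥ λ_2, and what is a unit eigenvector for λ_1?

Step 1 — characteristic polynomial of 2×2 Sigma:
  det(Sigma - λI) = λ² - trace · λ + det = 0.
  trace = 6 + 5 = 11, det = 6·5 - (-5)² = 5.
Step 2 — discriminant:
  Δ = trace² - 4·det = 121 - 20 = 101.
Step 3 — eigenvalues:
  λ = (trace ± √Δ)/2 = (11 ± 10.0499)/2,
  λ_1 = 10.5249,  λ_2 = 0.4751.

Step 4 — unit eigenvector for λ_1: solve (Sigma - λ_1 I)v = 0. First row:
  (6 - 10.5249)·v_x + (-5)·v_y = 0, i.e. (-4.5249)·v_x + (-5)·v_y = 0,
  so v ∝ (b, λ_1 - a) = (-5, 4.5249); multiply by -1 so the first entry is positive: u = (5, -4.5249).
  ||u|| = √((5)² + (-4.5249)²) = √(45.4751) ≈ 6.7435,
  v_1 = u/||u|| ≈ (0.7415, -0.671) (||v_1|| = 1).

λ_1 = 10.5249,  λ_2 = 0.4751;  v_1 ≈ (0.7415, -0.671)
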